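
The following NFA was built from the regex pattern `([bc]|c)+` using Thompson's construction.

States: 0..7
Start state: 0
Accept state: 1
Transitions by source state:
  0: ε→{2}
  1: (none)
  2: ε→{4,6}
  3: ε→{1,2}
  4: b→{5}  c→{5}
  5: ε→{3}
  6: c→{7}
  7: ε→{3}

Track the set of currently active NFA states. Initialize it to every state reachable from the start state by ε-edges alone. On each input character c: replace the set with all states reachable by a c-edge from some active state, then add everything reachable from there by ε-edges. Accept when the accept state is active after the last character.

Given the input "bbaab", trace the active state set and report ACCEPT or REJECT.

Answer: REJECT

Derivation:
S₀ = ε-closure({0}) = {0,2,4,6}
'b' @ 1: {1,2,3,4,5,6}  ✓accept
'b' @ 2: {1,2,3,4,5,6}  ✓accept
'a' @ 3: {}  — state set empty
rest 'ab' ignored (set empty)
after full input: {}  (accept=1 not in)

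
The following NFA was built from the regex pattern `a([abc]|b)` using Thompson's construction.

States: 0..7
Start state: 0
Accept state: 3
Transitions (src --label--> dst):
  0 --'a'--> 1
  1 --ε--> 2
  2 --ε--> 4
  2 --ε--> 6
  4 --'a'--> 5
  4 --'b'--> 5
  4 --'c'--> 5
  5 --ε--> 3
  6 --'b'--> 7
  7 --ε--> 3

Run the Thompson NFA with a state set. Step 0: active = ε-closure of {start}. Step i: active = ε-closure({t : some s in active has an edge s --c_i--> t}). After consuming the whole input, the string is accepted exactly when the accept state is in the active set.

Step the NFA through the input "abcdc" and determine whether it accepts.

Answer: REJECT

Steps:
S₀ = ε-closure({0}) = {0}
'a' @ 1: {1,2,4,6}
'b' @ 2: {3,5,7}  ✓accept
'c' @ 3: {}  — dead — no transitions
rest 'dc' ignored (set empty)
end set {} — state 3 not in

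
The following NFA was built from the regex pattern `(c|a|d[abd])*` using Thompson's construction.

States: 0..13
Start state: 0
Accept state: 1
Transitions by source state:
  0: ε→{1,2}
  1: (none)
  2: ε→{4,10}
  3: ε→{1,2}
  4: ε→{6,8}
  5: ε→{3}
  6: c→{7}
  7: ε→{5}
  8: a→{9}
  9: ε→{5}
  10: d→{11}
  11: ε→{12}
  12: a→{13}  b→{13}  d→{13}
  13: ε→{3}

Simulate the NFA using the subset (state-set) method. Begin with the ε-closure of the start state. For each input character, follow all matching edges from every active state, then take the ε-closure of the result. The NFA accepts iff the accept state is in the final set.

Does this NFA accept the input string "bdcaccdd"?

Answer: REJECT

Steps:
S₀ = ε-closure({0}) = {0,1,2,4,6,8,10}
'b' @ 1: {}  — dead — no transitions
rest 'dcaccdd' ignored (set empty)
final: {}; accept 1 not in set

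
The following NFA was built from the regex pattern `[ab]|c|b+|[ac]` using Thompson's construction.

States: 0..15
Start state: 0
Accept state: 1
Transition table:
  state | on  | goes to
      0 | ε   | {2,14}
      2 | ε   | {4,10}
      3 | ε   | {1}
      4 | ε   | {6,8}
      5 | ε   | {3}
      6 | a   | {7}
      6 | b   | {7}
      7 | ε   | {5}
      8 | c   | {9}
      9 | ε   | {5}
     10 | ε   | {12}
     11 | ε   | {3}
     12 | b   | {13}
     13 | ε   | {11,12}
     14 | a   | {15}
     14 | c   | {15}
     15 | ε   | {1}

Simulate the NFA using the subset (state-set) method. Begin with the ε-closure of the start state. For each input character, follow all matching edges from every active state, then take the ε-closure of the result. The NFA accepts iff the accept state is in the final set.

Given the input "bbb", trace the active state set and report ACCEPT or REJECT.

Answer: ACCEPT

Steps:
initial (ε-close {0}): {0,2,4,6,8,10,12,14}
'b' @ 1: {1,3,5,7,11,12,13}  (accept∈set)
'b' @ 2: {1,3,11,12,13}  (accept∈set)
'b' @ 3: {1,3,11,12,13}  (accept∈set)
end set {1,3,11,12,13} — state 1 in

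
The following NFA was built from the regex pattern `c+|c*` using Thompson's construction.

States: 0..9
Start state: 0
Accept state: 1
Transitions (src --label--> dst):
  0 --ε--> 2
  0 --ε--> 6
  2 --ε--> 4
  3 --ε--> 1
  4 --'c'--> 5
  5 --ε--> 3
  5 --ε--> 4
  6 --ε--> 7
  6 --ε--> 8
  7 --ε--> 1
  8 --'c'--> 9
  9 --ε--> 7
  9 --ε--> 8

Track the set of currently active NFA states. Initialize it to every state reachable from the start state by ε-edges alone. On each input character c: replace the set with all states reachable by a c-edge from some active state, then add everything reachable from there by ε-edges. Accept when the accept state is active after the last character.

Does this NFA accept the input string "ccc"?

S₀ = ε-closure({0}) = {0,1,2,4,6,7,8}
'c' @ 1: {1,3,4,5,7,8,9}  ✓accept
'c' @ 2: {1,3,4,5,7,8,9}  ✓accept
'c' @ 3: {1,3,4,5,7,8,9}  ✓accept
end set {1,3,4,5,7,8,9} — state 1 in

Answer: ACCEPT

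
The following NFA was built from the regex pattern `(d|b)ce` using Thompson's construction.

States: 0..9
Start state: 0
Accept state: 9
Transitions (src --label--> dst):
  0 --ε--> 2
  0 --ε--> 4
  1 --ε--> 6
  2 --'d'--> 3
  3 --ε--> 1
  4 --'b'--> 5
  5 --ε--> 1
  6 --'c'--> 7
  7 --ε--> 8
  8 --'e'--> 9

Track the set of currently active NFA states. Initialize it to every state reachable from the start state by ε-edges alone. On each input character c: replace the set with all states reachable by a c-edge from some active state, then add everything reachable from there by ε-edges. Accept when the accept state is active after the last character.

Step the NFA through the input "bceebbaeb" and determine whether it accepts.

Answer: REJECT

Trace:
start: ε-closure({0}) = {0,2,4}
'b' @ 1: {1,5,6}
'c' @ 2: {7,8}
'e' @ 3: {9}  [accepting]
'e' @ 4: {}  — no active states
rest 'bbaeb' ignored (set empty)
end set {} — state 9 not in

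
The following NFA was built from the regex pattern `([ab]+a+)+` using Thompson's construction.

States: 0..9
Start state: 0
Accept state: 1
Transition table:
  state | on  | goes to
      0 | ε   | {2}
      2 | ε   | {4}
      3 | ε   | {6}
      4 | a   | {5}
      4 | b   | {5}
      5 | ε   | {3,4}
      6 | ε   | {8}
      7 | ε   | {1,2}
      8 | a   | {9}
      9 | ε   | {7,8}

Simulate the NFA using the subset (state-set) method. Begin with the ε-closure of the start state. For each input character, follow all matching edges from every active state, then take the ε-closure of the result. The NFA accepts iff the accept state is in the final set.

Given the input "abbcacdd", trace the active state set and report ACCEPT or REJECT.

start: ε-closure({0}) = {0,2,4}
'a' @ 1: {3,4,5,6,8}
'b' @ 2: {3,4,5,6,8}
'b' @ 3: {3,4,5,6,8}
'c' @ 4: {}  — dead — no transitions
rest 'acdd' ignored (set empty)
after full input: {}  (accept=1 not in)

Answer: REJECT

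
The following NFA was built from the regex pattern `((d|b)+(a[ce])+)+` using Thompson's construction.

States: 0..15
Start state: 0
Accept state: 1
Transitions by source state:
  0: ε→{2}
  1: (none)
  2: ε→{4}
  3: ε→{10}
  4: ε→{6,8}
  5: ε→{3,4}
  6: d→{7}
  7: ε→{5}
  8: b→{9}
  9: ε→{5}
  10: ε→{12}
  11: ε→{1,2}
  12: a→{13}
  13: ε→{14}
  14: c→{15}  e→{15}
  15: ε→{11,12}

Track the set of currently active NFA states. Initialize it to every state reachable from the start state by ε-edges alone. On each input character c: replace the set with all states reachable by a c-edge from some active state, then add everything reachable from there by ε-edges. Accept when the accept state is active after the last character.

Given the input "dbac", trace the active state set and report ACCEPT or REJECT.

Answer: ACCEPT

Derivation:
initial (ε-close {0}): {0,2,4,6,8}
'd' @ 1: {3,4,5,6,7,8,10,12}
'b' @ 2: {3,4,5,6,8,9,10,12}
'a' @ 3: {13,14}
'c' @ 4: {1,2,4,6,8,11,12,15}  ✓accept
after full input: {1,2,4,6,8,11,12,15}  (accept=1 in)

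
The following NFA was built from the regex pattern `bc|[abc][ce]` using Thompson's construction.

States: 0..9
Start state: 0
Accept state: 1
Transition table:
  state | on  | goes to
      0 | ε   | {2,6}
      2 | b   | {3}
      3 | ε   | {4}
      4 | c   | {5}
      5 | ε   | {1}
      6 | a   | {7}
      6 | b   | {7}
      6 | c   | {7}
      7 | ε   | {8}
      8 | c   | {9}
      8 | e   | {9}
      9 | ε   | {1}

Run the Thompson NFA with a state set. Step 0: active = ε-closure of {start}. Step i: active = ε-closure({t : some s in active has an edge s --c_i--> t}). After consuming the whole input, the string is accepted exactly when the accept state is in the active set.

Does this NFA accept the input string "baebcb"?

start: ε-closure({0}) = {0,2,6}
'b' @ 1: {3,4,7,8}
'a' @ 2: {}  — no active states
rest 'ebcb' ignored (set empty)
final: {}; accept 1 not in set

Answer: REJECT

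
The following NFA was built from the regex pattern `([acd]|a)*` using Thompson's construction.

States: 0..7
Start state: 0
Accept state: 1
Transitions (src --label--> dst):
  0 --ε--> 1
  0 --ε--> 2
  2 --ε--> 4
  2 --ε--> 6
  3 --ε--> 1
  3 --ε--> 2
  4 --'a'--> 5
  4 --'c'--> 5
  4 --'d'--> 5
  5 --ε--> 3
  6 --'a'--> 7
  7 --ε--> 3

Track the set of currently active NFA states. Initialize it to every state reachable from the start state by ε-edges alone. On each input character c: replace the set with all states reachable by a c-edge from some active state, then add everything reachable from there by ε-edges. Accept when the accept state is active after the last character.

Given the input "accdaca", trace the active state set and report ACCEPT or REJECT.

initial (ε-close {0}): {0,1,2,4,6}
'a' @ 1: {1,2,3,4,5,6,7}  [accepting]
'c' @ 2: {1,2,3,4,5,6}  [accepting]
'c' @ 3: {1,2,3,4,5,6}  [accepting]
'd' @ 4: {1,2,3,4,5,6}  [accepting]
'a' @ 5: {1,2,3,4,5,6,7}  [accepting]
'c' @ 6: {1,2,3,4,5,6}  [accepting]
'a' @ 7: {1,2,3,4,5,6,7}  [accepting]
end set {1,2,3,4,5,6,7} — state 1 in

Answer: ACCEPT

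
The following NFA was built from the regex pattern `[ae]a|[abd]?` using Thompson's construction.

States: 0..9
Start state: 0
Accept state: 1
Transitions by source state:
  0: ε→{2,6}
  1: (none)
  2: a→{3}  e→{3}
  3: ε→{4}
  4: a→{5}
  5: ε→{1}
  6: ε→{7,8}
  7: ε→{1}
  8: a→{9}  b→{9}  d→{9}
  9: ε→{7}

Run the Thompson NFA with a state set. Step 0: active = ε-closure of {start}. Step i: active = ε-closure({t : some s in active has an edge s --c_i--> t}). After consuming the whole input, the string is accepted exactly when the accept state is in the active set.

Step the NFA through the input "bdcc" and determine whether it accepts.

Answer: REJECT

Steps:
S₀ = ε-closure({0}) = {0,1,2,6,7,8}
'b' @ 1: {1,7,9}  (accept∈set)
'd' @ 2: {}  — state set empty
rest 'cc' ignored (set empty)
final: {}; accept 1 not in set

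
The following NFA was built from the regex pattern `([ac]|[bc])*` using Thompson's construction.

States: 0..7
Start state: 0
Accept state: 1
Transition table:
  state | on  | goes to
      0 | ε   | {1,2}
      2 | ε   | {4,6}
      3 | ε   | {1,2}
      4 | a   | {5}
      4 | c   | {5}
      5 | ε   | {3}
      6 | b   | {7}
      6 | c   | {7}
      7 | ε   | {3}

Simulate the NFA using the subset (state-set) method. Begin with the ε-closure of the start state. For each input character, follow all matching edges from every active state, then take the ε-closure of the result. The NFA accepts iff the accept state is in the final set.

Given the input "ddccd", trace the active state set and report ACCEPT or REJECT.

Answer: REJECT

Derivation:
initial (ε-close {0}): {0,1,2,4,6}
'd' @ 1: {}  — state set empty
rest 'dccd' ignored (set empty)
end set {} — state 1 not in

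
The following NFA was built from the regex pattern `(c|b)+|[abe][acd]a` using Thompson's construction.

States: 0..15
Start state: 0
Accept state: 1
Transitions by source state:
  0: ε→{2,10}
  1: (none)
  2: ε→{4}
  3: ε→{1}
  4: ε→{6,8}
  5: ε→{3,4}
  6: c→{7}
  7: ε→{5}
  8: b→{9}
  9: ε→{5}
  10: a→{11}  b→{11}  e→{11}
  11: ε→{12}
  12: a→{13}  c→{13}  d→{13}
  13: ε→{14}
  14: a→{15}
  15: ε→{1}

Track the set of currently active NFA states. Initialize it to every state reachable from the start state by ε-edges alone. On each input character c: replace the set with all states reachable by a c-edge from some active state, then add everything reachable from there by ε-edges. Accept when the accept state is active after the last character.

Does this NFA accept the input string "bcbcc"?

Answer: ACCEPT

Steps:
start: ε-closure({0}) = {0,2,4,6,8,10}
'b' @ 1: {1,3,4,5,6,8,9,11,12}  ✓accept
'c' @ 2: {1,3,4,5,6,7,8,13,14}  ✓accept
'b' @ 3: {1,3,4,5,6,8,9}  ✓accept
'c' @ 4: {1,3,4,5,6,7,8}  ✓accept
'c' @ 5: {1,3,4,5,6,7,8}  ✓accept
after full input: {1,3,4,5,6,7,8}  (accept=1 in)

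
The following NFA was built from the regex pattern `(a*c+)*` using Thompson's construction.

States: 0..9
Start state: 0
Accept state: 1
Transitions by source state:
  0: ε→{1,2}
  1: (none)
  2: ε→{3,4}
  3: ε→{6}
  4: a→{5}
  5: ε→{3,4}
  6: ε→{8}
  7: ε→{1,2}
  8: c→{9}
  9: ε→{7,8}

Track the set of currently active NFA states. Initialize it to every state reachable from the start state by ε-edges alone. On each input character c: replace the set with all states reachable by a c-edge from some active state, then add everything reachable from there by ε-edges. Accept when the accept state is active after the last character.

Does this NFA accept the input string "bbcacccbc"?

start: ε-closure({0}) = {0,1,2,3,4,6,8}
'b' @ 1: {}  — no active states
rest 'bcacccbc' ignored (set empty)
final: {}; accept 1 not in set

Answer: REJECT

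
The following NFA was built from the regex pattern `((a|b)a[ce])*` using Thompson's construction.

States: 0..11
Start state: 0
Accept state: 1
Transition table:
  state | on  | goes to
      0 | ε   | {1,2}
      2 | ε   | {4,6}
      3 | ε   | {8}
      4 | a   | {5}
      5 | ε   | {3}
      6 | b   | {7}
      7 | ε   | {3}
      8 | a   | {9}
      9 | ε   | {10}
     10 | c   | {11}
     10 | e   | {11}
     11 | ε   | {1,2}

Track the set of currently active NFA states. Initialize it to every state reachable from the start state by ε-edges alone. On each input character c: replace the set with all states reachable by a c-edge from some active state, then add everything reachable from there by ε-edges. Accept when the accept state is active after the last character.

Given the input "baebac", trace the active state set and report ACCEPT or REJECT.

start: ε-closure({0}) = {0,1,2,4,6}
'b' @ 1: {3,7,8}
'a' @ 2: {9,10}
'e' @ 3: {1,2,4,6,11}  [accepting]
'b' @ 4: {3,7,8}
'a' @ 5: {9,10}
'c' @ 6: {1,2,4,6,11}  [accepting]
after full input: {1,2,4,6,11}  (accept=1 in)

Answer: ACCEPT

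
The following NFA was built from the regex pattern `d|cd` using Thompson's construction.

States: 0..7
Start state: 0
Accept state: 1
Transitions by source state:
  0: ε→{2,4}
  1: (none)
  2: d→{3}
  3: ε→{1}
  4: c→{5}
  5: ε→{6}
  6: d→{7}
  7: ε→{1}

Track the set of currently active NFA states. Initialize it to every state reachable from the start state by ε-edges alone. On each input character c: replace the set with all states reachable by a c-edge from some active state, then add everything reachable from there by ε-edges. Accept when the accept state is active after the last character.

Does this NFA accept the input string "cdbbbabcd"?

Answer: REJECT

Steps:
S₀ = ε-closure({0}) = {0,2,4}
'c' @ 1: {5,6}
'd' @ 2: {1,7}  ✓accept
'b' @ 3: {}  — no active states
rest 'bbabcd' ignored (set empty)
end set {} — state 1 not in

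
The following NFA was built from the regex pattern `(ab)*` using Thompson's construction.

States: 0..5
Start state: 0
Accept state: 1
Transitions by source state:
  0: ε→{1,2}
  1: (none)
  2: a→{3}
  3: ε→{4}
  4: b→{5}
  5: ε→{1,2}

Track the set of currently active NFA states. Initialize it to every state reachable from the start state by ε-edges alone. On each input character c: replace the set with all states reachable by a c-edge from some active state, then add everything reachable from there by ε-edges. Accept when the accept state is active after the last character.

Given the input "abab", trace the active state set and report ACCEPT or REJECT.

S₀ = ε-closure({0}) = {0,1,2}
'a' @ 1: {3,4}
'b' @ 2: {1,2,5}  ✓accept
'a' @ 3: {3,4}
'b' @ 4: {1,2,5}  ✓accept
final: {1,2,5}; accept 1 in set

Answer: ACCEPT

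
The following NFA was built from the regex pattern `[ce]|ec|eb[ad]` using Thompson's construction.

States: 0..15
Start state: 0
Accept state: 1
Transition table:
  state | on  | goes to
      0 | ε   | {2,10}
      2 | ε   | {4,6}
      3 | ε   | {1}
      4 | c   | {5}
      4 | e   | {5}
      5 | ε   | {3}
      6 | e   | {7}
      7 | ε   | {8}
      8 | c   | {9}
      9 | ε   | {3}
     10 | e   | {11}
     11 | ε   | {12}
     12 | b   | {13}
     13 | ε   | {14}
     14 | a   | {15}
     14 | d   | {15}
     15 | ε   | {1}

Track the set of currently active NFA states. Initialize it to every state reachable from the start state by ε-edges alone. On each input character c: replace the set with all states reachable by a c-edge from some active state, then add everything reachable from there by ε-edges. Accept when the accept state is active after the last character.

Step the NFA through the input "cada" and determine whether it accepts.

Answer: REJECT

Trace:
S₀ = ε-closure({0}) = {0,2,4,6,10}
'c' @ 1: {1,3,5}  (accept∈set)
'a' @ 2: {}  — state set empty
rest 'da' ignored (set empty)
end set {} — state 1 not in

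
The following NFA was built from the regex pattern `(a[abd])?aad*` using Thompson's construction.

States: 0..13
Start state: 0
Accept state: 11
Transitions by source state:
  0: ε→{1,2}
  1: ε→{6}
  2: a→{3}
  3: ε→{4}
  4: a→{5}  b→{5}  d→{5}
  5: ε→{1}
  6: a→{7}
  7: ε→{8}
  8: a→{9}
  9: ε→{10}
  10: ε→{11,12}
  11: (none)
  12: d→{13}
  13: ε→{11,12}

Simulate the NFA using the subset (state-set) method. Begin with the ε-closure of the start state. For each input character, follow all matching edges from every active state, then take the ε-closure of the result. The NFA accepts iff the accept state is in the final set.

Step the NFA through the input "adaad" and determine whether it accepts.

S₀ = ε-closure({0}) = {0,1,2,6}
'a' @ 1: {3,4,7,8}
'd' @ 2: {1,5,6}
'a' @ 3: {7,8}
'a' @ 4: {9,10,11,12}  [accepting]
'd' @ 5: {11,12,13}  [accepting]
final: {11,12,13}; accept 11 in set

Answer: ACCEPT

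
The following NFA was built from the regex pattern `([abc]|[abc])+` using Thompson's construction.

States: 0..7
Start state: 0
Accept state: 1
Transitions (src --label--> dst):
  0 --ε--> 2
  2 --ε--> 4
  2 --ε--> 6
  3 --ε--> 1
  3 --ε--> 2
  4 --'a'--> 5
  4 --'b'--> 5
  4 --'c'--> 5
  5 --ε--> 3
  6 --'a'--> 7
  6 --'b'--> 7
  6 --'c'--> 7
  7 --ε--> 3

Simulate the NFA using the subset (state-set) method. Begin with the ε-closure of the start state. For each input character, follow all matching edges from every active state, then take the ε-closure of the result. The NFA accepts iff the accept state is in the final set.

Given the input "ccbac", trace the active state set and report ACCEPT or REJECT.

initial (ε-close {0}): {0,2,4,6}
'c' @ 1: {1,2,3,4,5,6,7}  [accepting]
'c' @ 2: {1,2,3,4,5,6,7}  [accepting]
'b' @ 3: {1,2,3,4,5,6,7}  [accepting]
'a' @ 4: {1,2,3,4,5,6,7}  [accepting]
'c' @ 5: {1,2,3,4,5,6,7}  [accepting]
after full input: {1,2,3,4,5,6,7}  (accept=1 in)

Answer: ACCEPT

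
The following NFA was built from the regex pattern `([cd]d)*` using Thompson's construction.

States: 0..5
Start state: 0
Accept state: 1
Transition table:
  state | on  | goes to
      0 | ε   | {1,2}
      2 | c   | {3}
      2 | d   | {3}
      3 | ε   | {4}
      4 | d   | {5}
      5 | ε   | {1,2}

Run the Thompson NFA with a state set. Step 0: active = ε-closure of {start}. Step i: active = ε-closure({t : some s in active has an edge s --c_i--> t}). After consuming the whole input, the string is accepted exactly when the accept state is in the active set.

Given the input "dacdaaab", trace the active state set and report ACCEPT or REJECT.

Answer: REJECT

Steps:
initial (ε-close {0}): {0,1,2}
'd' @ 1: {3,4}
'a' @ 2: {}  — state set empty
rest 'cdaaab' ignored (set empty)
final: {}; accept 1 not in set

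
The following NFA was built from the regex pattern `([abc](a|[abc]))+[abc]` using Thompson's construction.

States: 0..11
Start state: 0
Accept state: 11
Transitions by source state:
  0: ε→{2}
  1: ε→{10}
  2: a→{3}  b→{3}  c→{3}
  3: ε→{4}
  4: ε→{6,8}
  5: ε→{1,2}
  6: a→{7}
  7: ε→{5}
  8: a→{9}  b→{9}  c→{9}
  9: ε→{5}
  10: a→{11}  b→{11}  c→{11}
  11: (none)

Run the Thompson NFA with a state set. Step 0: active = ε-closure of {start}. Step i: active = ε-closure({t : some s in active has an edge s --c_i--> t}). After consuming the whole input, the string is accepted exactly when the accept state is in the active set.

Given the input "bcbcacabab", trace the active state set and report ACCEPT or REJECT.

Answer: REJECT

Trace:
start: ε-closure({0}) = {0,2}
'b' @ 1: {3,4,6,8}
'c' @ 2: {1,2,5,9,10}
'b' @ 3: {3,4,6,8,11}  (accept∈set)
'c' @ 4: {1,2,5,9,10}
'a' @ 5: {3,4,6,8,11}  (accept∈set)
'c' @ 6: {1,2,5,9,10}
'a' @ 7: {3,4,6,8,11}  (accept∈set)
'b' @ 8: {1,2,5,9,10}
'a' @ 9: {3,4,6,8,11}  (accept∈set)
'b' @ 10: {1,2,5,9,10}
end set {1,2,5,9,10} — state 11 not in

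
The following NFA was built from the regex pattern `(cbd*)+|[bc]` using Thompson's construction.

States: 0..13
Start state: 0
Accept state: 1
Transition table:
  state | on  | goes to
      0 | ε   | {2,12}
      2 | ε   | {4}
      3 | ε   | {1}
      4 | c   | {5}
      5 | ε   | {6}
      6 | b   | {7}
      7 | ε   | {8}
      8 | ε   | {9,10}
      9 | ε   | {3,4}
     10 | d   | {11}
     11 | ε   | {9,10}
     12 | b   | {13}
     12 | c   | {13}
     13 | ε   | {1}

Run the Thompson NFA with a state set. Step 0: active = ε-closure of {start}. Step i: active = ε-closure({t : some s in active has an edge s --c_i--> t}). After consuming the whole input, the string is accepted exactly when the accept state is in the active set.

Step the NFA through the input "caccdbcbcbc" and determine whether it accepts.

Answer: REJECT

Derivation:
S₀ = ε-closure({0}) = {0,2,4,12}
'c' @ 1: {1,5,6,13}  ✓accept
'a' @ 2: {}  — dead — no transitions
rest 'ccdbcbcbc' ignored (set empty)
end set {} — state 1 not in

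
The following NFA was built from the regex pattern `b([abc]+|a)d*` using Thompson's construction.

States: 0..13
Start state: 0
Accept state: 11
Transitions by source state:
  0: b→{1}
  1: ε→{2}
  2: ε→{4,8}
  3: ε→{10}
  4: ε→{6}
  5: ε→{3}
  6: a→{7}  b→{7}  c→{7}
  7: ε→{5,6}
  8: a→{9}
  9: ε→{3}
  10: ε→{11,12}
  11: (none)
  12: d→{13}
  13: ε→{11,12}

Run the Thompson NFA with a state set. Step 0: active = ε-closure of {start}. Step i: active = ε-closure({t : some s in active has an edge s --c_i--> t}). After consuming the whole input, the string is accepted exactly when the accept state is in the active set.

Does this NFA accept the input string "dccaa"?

start: ε-closure({0}) = {0}
'd' @ 1: {}  — dead — no transitions
rest 'ccaa' ignored (set empty)
end set {} — state 11 not in

Answer: REJECT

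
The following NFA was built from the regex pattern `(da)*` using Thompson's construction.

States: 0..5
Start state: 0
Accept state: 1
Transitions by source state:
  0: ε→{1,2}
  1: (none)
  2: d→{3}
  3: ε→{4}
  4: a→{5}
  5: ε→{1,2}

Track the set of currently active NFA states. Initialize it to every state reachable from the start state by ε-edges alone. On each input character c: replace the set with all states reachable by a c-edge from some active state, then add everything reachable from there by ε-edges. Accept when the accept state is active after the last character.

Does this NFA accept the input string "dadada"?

Answer: ACCEPT

Derivation:
S₀ = ε-closure({0}) = {0,1,2}
'd' @ 1: {3,4}
'a' @ 2: {1,2,5}  (accept∈set)
'd' @ 3: {3,4}
'a' @ 4: {1,2,5}  (accept∈set)
'd' @ 5: {3,4}
'a' @ 6: {1,2,5}  (accept∈set)
final: {1,2,5}; accept 1 in set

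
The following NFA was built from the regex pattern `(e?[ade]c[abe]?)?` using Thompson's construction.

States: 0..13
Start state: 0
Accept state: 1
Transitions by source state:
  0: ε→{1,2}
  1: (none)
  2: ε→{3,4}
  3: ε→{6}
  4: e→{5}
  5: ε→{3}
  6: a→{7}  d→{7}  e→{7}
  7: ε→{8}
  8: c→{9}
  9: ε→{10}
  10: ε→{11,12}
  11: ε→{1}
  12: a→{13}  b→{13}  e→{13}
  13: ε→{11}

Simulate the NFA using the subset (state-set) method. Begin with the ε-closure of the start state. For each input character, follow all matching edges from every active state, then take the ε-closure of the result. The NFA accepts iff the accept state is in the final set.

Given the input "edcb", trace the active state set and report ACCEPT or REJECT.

start: ε-closure({0}) = {0,1,2,3,4,6}
'e' @ 1: {3,5,6,7,8}
'd' @ 2: {7,8}
'c' @ 3: {1,9,10,11,12}  [accepting]
'b' @ 4: {1,11,13}  [accepting]
final: {1,11,13}; accept 1 in set

Answer: ACCEPT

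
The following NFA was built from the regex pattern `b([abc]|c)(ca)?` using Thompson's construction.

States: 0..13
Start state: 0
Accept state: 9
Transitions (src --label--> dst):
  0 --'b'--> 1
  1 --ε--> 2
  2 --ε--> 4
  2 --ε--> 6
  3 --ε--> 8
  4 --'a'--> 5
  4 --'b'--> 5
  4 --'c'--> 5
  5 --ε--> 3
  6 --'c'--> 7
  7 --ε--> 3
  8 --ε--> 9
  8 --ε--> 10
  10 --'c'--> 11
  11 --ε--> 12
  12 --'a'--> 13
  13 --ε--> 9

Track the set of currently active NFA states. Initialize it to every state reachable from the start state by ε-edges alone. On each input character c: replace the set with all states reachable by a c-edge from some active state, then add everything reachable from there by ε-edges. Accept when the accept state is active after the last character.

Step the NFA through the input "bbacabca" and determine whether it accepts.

initial (ε-close {0}): {0}
'b' @ 1: {1,2,4,6}
'b' @ 2: {3,5,8,9,10}  (accept∈set)
'a' @ 3: {}  — no active states
rest 'cabca' ignored (set empty)
final: {}; accept 9 not in set

Answer: REJECT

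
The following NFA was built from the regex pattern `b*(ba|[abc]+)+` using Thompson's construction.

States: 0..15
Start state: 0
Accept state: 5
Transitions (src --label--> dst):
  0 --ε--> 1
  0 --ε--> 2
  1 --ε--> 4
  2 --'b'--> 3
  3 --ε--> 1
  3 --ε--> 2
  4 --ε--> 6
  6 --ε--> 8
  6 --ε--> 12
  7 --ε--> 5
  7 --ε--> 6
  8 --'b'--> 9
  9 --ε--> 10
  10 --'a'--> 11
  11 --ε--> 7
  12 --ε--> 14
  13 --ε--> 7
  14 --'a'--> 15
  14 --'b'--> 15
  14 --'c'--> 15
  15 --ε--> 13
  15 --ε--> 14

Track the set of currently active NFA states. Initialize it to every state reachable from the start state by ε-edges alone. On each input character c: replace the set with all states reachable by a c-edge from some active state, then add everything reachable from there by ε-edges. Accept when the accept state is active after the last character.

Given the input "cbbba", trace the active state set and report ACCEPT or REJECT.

Answer: ACCEPT

Derivation:
start: ε-closure({0}) = {0,1,2,4,6,8,12,14}
'c' @ 1: {5,6,7,8,12,13,14,15}  ✓accept
'b' @ 2: {5,6,7,8,9,10,12,13,14,15}  ✓accept
'b' @ 3: {5,6,7,8,9,10,12,13,14,15}  ✓accept
'b' @ 4: {5,6,7,8,9,10,12,13,14,15}  ✓accept
'a' @ 5: {5,6,7,8,11,12,13,14,15}  ✓accept
end set {5,6,7,8,11,12,13,14,15} — state 5 in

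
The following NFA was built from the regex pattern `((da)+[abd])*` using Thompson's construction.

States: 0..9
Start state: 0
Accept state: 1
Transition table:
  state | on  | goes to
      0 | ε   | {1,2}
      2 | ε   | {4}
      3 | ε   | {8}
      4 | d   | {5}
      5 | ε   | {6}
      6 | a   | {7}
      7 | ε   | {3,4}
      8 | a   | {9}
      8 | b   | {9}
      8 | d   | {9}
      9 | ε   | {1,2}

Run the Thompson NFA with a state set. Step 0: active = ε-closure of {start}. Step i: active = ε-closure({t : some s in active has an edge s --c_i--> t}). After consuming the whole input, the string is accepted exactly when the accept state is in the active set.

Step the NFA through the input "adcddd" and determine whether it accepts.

start: ε-closure({0}) = {0,1,2,4}
'a' @ 1: {}  — state set empty
rest 'dcddd' ignored (set empty)
after full input: {}  (accept=1 not in)

Answer: REJECT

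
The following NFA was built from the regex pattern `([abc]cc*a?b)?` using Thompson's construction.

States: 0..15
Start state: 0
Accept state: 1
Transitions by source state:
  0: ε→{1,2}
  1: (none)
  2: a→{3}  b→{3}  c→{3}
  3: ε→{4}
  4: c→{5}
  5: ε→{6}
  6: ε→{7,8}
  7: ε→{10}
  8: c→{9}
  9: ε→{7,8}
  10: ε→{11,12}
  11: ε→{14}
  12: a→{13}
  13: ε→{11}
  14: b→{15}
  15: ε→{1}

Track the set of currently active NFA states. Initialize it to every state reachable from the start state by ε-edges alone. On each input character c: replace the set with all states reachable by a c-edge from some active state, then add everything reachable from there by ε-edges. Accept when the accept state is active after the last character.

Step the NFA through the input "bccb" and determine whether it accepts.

S₀ = ε-closure({0}) = {0,1,2}
'b' @ 1: {3,4}
'c' @ 2: {5,6,7,8,10,11,12,14}
'c' @ 3: {7,8,9,10,11,12,14}
'b' @ 4: {1,15}  [accepting]
end set {1,15} — state 1 in

Answer: ACCEPT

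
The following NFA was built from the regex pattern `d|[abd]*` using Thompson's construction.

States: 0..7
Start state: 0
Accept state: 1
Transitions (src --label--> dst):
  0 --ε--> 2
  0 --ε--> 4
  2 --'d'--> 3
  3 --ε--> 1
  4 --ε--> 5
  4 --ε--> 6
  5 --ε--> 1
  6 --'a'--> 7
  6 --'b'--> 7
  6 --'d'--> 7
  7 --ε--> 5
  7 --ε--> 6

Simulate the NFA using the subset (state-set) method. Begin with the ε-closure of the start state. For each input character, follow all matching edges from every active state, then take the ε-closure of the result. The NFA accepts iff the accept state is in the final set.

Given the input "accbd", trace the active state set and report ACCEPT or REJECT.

start: ε-closure({0}) = {0,1,2,4,5,6}
'a' @ 1: {1,5,6,7}  ✓accept
'c' @ 2: {}  — state set empty
rest 'cbd' ignored (set empty)
end set {} — state 1 not in

Answer: REJECT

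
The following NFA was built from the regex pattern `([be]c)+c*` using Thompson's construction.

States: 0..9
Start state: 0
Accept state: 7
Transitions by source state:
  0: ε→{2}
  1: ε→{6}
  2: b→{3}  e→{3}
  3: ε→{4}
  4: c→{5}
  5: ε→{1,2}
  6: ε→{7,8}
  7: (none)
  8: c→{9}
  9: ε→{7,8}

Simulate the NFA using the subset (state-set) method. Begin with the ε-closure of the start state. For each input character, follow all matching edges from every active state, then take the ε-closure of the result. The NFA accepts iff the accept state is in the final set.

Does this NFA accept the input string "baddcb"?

S₀ = ε-closure({0}) = {0,2}
'b' @ 1: {3,4}
'a' @ 2: {}  — state set empty
rest 'ddcb' ignored (set empty)
after full input: {}  (accept=7 not in)

Answer: REJECT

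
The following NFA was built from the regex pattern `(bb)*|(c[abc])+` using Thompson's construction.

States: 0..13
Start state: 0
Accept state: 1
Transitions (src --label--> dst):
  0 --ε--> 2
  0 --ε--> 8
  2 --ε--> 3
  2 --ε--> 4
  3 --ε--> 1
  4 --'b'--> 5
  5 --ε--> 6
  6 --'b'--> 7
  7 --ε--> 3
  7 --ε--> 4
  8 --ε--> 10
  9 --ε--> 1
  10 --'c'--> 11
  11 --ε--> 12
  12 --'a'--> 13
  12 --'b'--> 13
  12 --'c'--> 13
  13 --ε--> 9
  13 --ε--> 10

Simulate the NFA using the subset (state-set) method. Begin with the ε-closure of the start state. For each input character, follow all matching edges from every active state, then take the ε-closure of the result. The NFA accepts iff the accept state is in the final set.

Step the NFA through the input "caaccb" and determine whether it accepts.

initial (ε-close {0}): {0,1,2,3,4,8,10}
'c' @ 1: {11,12}
'a' @ 2: {1,9,10,13}  (accept∈set)
'a' @ 3: {}  — dead — no transitions
rest 'ccb' ignored (set empty)
final: {}; accept 1 not in set

Answer: REJECT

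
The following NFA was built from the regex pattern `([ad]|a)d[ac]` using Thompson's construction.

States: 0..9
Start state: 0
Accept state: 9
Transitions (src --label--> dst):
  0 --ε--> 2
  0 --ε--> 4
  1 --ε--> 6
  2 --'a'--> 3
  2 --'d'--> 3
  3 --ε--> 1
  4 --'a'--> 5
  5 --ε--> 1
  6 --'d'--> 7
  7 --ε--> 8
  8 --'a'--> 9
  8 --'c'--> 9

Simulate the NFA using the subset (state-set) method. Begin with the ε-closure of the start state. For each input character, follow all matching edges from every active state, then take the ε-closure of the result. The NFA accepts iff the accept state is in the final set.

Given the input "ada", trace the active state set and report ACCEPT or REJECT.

S₀ = ε-closure({0}) = {0,2,4}
'a' @ 1: {1,3,5,6}
'd' @ 2: {7,8}
'a' @ 3: {9}  (accept∈set)
after full input: {9}  (accept=9 in)

Answer: ACCEPT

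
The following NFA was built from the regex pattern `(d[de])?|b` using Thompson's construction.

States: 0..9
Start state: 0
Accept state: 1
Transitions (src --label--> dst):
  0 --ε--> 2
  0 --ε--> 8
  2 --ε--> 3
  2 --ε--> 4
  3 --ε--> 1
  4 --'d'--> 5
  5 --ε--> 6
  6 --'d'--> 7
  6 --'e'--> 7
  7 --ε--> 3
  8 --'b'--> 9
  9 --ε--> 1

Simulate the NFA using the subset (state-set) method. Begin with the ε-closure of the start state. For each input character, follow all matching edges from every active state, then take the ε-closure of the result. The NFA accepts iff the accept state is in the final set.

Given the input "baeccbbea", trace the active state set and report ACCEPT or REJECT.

start: ε-closure({0}) = {0,1,2,3,4,8}
'b' @ 1: {1,9}  (accept∈set)
'a' @ 2: {}  — dead — no transitions
rest 'eccbbea' ignored (set empty)
end set {} — state 1 not in

Answer: REJECT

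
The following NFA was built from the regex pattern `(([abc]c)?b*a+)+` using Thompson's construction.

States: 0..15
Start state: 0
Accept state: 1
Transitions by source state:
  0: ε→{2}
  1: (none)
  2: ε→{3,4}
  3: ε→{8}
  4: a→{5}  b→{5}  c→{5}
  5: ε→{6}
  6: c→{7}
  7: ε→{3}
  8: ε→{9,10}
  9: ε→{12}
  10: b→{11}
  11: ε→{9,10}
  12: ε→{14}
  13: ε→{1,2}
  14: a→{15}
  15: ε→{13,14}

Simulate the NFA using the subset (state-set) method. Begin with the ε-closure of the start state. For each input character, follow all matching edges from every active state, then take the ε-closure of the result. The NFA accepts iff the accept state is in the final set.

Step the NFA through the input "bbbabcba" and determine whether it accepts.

start: ε-closure({0}) = {0,2,3,4,8,9,10,12,14}
'b' @ 1: {5,6,9,10,11,12,14}
'b' @ 2: {9,10,11,12,14}
'b' @ 3: {9,10,11,12,14}
'a' @ 4: {1,2,3,4,8,9,10,12,13,14,15}  [accepting]
'b' @ 5: {5,6,9,10,11,12,14}
'c' @ 6: {3,7,8,9,10,12,14}
'b' @ 7: {9,10,11,12,14}
'a' @ 8: {1,2,3,4,8,9,10,12,13,14,15}  [accepting]
end set {1,2,3,4,8,9,10,12,13,14,15} — state 1 in

Answer: ACCEPT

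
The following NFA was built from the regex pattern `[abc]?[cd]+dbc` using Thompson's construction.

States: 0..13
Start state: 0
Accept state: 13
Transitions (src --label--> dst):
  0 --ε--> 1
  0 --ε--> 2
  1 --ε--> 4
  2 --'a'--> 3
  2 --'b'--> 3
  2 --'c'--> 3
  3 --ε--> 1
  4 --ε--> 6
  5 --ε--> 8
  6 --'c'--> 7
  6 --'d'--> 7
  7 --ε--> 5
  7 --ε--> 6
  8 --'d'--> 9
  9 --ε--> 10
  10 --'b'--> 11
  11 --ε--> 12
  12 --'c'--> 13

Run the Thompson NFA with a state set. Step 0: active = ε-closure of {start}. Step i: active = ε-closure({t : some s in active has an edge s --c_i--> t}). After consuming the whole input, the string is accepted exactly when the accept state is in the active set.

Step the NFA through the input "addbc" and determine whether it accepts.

Answer: ACCEPT

Trace:
initial (ε-close {0}): {0,1,2,4,6}
'a' @ 1: {1,3,4,6}
'd' @ 2: {5,6,7,8}
'd' @ 3: {5,6,7,8,9,10}
'b' @ 4: {11,12}
'c' @ 5: {13}  [accepting]
final: {13}; accept 13 in set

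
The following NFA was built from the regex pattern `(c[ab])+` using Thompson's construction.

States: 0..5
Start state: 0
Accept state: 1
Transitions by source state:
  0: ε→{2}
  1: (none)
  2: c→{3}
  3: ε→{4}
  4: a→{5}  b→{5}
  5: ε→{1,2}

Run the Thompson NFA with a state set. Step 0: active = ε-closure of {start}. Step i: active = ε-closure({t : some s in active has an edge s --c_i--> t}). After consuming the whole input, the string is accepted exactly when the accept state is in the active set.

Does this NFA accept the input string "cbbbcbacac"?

Answer: REJECT

Derivation:
initial (ε-close {0}): {0,2}
'c' @ 1: {3,4}
'b' @ 2: {1,2,5}  (accept∈set)
'b' @ 3: {}  — dead — no transitions
rest 'bcbacac' ignored (set empty)
final: {}; accept 1 not in set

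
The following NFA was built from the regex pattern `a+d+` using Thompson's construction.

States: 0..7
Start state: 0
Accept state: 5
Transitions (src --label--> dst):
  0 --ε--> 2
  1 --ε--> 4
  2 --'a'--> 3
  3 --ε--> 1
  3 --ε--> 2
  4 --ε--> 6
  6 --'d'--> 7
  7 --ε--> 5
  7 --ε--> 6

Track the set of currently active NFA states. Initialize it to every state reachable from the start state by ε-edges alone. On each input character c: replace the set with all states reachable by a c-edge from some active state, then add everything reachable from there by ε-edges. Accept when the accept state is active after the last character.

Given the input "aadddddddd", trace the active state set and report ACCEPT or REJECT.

Answer: ACCEPT

Derivation:
start: ε-closure({0}) = {0,2}
'a' @ 1: {1,2,3,4,6}
'a' @ 2: {1,2,3,4,6}
'd' @ 3: {5,6,7}  (accept∈set)
'd' @ 4: {5,6,7}  (accept∈set)
'd' @ 5: {5,6,7}  (accept∈set)
'd' @ 6: {5,6,7}  (accept∈set)
'd' @ 7: {5,6,7}  (accept∈set)
'd' @ 8: {5,6,7}  (accept∈set)
'd' @ 9: {5,6,7}  (accept∈set)
'd' @ 10: {5,6,7}  (accept∈set)
end set {5,6,7} — state 5 in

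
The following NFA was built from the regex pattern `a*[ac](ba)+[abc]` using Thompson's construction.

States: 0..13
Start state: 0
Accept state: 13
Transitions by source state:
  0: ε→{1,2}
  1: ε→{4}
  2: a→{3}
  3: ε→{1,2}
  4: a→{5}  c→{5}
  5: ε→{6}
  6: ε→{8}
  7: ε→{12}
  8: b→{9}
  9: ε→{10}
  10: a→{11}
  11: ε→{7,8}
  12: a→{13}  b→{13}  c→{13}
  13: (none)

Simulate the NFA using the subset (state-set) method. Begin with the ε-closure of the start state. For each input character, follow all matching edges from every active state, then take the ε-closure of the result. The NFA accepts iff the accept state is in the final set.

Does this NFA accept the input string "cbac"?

start: ε-closure({0}) = {0,1,2,4}
'c' @ 1: {5,6,8}
'b' @ 2: {9,10}
'a' @ 3: {7,8,11,12}
'c' @ 4: {13}  (accept∈set)
final: {13}; accept 13 in set

Answer: ACCEPT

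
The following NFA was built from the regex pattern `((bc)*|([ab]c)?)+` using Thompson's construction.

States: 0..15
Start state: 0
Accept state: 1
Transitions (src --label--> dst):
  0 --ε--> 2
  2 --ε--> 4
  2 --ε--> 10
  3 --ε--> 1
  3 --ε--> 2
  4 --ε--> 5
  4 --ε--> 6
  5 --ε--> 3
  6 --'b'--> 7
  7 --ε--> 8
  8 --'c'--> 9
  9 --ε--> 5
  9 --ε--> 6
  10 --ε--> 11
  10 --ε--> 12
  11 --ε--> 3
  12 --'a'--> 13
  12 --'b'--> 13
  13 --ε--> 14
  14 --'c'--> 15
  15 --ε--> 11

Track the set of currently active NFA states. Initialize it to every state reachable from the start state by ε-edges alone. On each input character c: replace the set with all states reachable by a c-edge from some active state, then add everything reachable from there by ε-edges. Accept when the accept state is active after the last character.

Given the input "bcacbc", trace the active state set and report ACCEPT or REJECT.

S₀ = ε-closure({0}) = {0,1,2,3,4,5,6,10,11,12}
'b' @ 1: {7,8,13,14}
'c' @ 2: {1,2,3,4,5,6,9,10,11,12,15}  (accept∈set)
'a' @ 3: {13,14}
'c' @ 4: {1,2,3,4,5,6,10,11,12,15}  (accept∈set)
'b' @ 5: {7,8,13,14}
'c' @ 6: {1,2,3,4,5,6,9,10,11,12,15}  (accept∈set)
after full input: {1,2,3,4,5,6,9,10,11,12,15}  (accept=1 in)

Answer: ACCEPT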